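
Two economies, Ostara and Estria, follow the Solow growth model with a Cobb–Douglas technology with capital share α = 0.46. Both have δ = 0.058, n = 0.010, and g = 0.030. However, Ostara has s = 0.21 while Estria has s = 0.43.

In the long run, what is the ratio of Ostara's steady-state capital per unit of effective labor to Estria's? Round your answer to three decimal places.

Steady-state k* = [s/(n + g + δ)]^(1/(1−α)), so the ratio is [ (s_O/(n + g + δ)_O) / (s_E/(n + g + δ)_E) ]^1.8519.
s_O/(n + g + δ)_O = 0.21/0.098 = 2.1429; s_E/(n + g + δ)_E = 0.43/0.098 = 4.3878.
Ratio = (2.1429/4.3878)^1.8519 = 0.4884^1.8519 ≈ 0.2652

ratio ≈ 0.265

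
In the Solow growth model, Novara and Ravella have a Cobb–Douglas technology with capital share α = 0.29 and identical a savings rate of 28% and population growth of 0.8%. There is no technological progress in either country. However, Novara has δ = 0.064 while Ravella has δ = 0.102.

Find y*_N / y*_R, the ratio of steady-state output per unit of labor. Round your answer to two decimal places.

ratio ≈ 1.19

Steady-state y* = [s/(n + δ)]^(α/(1−α)), so the ratio is [ (s_N/(n + δ)_N) / (s_R/(n + δ)_R) ]^0.4085.
s_N/(n + δ)_N = 0.28/0.072 = 3.8889; s_R/(n + δ)_R = 0.28/0.110 = 2.5455.
Ratio = (3.8889/2.5455)^0.4085 = 1.5278^0.4085 ≈ 1.1890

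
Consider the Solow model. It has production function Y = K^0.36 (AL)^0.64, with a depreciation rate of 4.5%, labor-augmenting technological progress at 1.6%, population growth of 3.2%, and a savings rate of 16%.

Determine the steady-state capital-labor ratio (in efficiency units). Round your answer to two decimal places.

At the steady state, Δk = 0, so s·k^α = (n + g + δ)·k.
Rearranging, k^(1−α) = s / (n + g + δ).
k^0.64 = 0.16 / (0.032 + 0.016 + 0.045) = 0.16 / 0.093 = 1.7204
k* = 1.7204^(1/0.64) ≈ 2.3344

k* = 2.33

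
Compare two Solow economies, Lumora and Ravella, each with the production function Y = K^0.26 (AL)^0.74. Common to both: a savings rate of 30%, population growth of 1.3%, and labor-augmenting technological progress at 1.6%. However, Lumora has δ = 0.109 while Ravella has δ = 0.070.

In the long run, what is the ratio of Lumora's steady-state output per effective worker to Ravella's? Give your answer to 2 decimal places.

Steady-state y* = [s/(n + g + δ)]^(α/(1−α)), so the ratio is [ (s_L/(n + g + δ)_L) / (s_R/(n + g + δ)_R) ]^0.3514.
s_L/(n + g + δ)_L = 0.30/0.138 = 2.1739; s_R/(n + g + δ)_R = 0.30/0.099 = 3.0303.
Ratio = (2.1739/3.0303)^0.3514 = 0.7174^0.3514 ≈ 0.8898

ratio ≈ 0.89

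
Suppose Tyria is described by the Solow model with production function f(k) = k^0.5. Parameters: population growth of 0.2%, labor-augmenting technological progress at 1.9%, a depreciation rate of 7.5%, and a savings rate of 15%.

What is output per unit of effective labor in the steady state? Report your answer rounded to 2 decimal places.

y* ≈ 1.56

In steady state, investment equals break-even investment: s·k^α = (n + g + δ)·k.
Rearranging, k^(1−α) = s / (n + g + δ).
k^0.5 = 0.15 / (0.002 + 0.019 + 0.075) = 0.15 / 0.096 = 1.5625
k* = 1.5625^(1/0.5) ≈ 2.4414
y* = (k*)^α = 2.4414^0.5 ≈ 1.5625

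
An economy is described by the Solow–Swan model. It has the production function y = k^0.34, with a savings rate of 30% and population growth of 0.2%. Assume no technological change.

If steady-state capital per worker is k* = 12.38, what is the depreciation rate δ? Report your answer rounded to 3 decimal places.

Steady state requires s·f(k) = (n + δ)·k, i.e. s·k^α = (n + δ)·k.
So s / (n + δ) = (k*)^(1−α) = 12.38^0.66 = 5.2625.
Therefore n + δ = s / 5.2625 = 0.30 / 5.2625 = 0.0570, so δ = 0.0570 − 0.002 = 0.0550.

δ ≈ 0.055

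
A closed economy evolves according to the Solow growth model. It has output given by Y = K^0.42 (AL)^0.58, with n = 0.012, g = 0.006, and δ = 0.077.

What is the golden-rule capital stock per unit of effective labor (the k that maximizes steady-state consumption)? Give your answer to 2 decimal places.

k_gold ≈ 12.97

The golden rule sets f'(k) = n + g + δ, i.e. α·k^(α−1) = n + g + δ.
So k^(1−α) = α / (n + g + δ) = 0.42 / 0.095 = 4.4211.
k_gold = 4.4211^(1/0.58) ≈ 12.9713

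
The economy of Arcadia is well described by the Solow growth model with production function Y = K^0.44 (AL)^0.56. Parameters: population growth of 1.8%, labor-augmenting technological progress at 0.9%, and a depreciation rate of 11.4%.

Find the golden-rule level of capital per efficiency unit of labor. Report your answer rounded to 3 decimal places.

The golden rule sets f'(k) = n + g + δ, i.e. α·k^(α−1) = n + g + δ.
So k^(1−α) = α / (n + g + δ) = 0.44 / 0.141 = 3.1206.
k_gold = 3.1206^(1/0.56) ≈ 7.6308

k_gold ≈ 7.631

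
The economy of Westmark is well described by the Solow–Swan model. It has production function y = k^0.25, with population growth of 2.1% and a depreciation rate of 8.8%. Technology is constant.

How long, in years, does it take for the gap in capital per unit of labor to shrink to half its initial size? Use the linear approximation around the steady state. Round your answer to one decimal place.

t_½ ≈ 8.5 years

Near the steady state the convergence rate is λ = (1 − α)(n + δ).
λ = (1 − 0.25) × 0.109 = 0.75 × 0.109 = 0.08175
Half-life = ln 2 / λ = 0.6931 / 0.08175 ≈ 8.48 years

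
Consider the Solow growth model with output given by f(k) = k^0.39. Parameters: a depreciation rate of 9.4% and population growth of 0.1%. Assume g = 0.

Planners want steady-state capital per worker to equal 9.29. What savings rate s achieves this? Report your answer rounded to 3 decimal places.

s ≈ 0.370

At the steady state, Δk = 0, so s·k^α = (n + δ)·k.
So s / (n + δ) = (k*)^(1−α) = 9.29^0.61 = 3.8948.
Therefore s = 3.8948 × (n + δ) = 3.8948 × 0.095 = 0.3700.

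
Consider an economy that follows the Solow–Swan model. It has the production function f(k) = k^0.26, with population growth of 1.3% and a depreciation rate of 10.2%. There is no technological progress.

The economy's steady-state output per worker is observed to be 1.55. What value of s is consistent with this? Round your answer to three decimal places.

At the steady state, Δk = 0, so s·k^α = (n + δ)·k.
Since y* = [s/(n + δ)]^(α/(1−α)), we have s/(n + δ) = (y*)^((1−α)/α) = 1.55^2.8462 = 3.4811.
Therefore s = 3.4811 × (n + δ) = 3.4811 × 0.115 = 0.4003.

s ≈ 0.400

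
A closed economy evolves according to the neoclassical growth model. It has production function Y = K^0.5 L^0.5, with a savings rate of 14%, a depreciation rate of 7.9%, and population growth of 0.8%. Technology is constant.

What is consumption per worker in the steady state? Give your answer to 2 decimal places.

At the steady state, Δk = 0, so s·k^α = (n + δ)·k.
Rearranging, k^(1−α) = s / (n + δ).
k^0.5 = 0.14 / (0.008 + 0.079) = 0.14 / 0.087 = 1.6092
k* = 1.6092^(1/0.5) ≈ 2.5895
y* = (k*)^α = 2.5895^0.5 ≈ 1.6092
c* = (1 − s)·y* = (1 − 0.14) × 1.6092 ≈ 1.3839

c* ≈ 1.38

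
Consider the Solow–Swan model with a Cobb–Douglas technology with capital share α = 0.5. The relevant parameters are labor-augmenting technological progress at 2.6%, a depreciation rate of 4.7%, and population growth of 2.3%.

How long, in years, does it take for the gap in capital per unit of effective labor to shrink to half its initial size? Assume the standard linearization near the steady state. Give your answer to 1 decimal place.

Near the steady state the convergence rate is λ = (1 − α)(n + g + δ).
λ = (1 − 0.5) × 0.096 = 0.5 × 0.096 = 0.0480
Half-life = ln 2 / λ = 0.6931 / 0.0480 ≈ 14.44 years

about 14.4 years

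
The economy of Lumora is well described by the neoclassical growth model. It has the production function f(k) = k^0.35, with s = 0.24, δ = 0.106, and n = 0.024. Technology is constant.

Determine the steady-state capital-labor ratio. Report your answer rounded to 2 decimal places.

k* = 2.57

In steady state, investment equals break-even investment: s·k^α = (n + δ)·k.
Dividing both sides by k: k^(1−α) = s / (n + δ).
k^0.65 = 0.24 / (0.024 + 0.106) = 0.24 / 0.130 = 1.8462
k* = 1.8462^(1/0.65) ≈ 2.5684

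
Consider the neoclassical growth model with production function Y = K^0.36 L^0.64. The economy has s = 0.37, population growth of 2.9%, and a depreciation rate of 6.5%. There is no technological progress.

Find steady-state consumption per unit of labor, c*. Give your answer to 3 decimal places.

Steady state requires s·f(k) = (n + δ)·k, i.e. s·k^α = (n + δ)·k.
Rearranging, k^(1−α) = s / (n + δ).
k^0.64 = 0.37 / (0.029 + 0.065) = 0.37 / 0.094 = 3.9362
k* = 3.9362^(1/0.64) ≈ 8.5076
y* = (k*)^α = 8.5076^0.36 ≈ 2.1614
c* = (1 − s)·y* = (1 − 0.37) × 2.1614 ≈ 1.3617

c* ≈ 1.362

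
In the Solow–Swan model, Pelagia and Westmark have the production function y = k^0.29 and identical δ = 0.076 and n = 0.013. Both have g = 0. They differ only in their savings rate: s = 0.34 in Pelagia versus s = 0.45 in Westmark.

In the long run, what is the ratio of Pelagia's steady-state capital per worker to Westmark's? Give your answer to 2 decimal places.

k*_P / k*_W ≈ 0.67

Steady-state k* = [s/(n + δ)]^(1/(1−α)), so the ratio is [ (s_P/(n + δ)_P) / (s_W/(n + δ)_W) ]^1.4085.
s_P/(n + δ)_P = 0.34/0.089 = 3.8202; s_W/(n + δ)_W = 0.45/0.089 = 5.0562.
Ratio = (3.8202/5.0562)^1.4085 = 0.7555^1.4085 ≈ 0.6737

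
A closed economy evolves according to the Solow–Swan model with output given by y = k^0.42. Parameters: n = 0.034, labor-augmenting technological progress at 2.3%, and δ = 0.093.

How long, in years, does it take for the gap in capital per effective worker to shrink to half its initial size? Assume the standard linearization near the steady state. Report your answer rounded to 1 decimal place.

t_½ ≈ 8.0 years

Near the steady state the convergence rate is λ = (1 − α)(n + g + δ).
λ = (1 − 0.42) × 0.150 = 0.58 × 0.150 = 0.0870
Half-life = ln 2 / λ = 0.6931 / 0.0870 ≈ 7.97 years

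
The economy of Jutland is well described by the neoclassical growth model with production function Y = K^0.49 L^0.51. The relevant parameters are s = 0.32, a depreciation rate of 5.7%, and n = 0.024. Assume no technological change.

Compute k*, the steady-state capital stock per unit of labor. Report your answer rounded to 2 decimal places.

k* ≈ 14.79

Steady state requires s·f(k) = (n + δ)·k, i.e. s·k^α = (n + δ)·k.
Dividing both sides by k: k^(1−α) = s / (n + δ).
k^0.51 = 0.32 / (0.024 + 0.057) = 0.32 / 0.081 = 3.9506
k* = 3.9506^(1/0.51) ≈ 14.7886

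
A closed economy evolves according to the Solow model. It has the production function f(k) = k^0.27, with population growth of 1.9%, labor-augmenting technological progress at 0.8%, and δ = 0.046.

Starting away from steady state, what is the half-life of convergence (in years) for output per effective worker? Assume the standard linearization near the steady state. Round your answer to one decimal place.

half-life ≈ 13.0 years

Near the steady state the convergence rate is λ = (1 − α)(n + g + δ).
λ = (1 − 0.27) × 0.073 = 0.73 × 0.073 = 0.05329
Half-life = ln 2 / λ = 0.6931 / 0.05329 ≈ 13.01 years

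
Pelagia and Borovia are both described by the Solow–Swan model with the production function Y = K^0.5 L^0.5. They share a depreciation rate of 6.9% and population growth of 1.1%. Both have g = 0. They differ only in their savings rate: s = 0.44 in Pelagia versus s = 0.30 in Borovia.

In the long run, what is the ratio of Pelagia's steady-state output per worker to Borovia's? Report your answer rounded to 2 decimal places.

ratio ≈ 1.47

Steady-state y* = [s/(n + δ)]^(α/(1−α)), so the ratio is [ (s_P/(n + δ)_P) / (s_B/(n + δ)_B) ]^1.
s_P/(n + δ)_P = 0.44/0.080 = 5.5000; s_B/(n + δ)_B = 0.30/0.080 = 3.7500.
Ratio = (5.5000/3.7500)^1 = 1.4667^1 ≈ 1.4667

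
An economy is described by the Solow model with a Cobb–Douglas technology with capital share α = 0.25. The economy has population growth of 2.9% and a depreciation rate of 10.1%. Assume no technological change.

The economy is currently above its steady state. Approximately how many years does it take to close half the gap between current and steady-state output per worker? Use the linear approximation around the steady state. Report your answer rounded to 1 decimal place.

Near the steady state the convergence rate is λ = (1 − α)(n + δ).
λ = (1 − 0.25) × 0.130 = 0.75 × 0.130 = 0.0975
Half-life = ln 2 / λ = 0.6931 / 0.0975 ≈ 7.11 years

half-life ≈ 7.1 years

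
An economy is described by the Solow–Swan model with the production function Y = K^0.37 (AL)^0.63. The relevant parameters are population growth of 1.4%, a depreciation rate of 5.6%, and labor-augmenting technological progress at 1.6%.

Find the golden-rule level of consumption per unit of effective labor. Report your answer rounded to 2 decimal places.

At the golden rule, f'(k) = n + g + δ, so α·k^(α−1) = n + g + δ and k_gold = (α/(n + g + δ))^(1/(1−α)).
k_gold = (0.37/0.086)^(1/0.63) = 4.3023^1.5873 ≈ 10.1362
c_gold = f(k_gold) − (n + g + δ)·k_gold = 2.3560 − 0.086×10.1362 ≈ 1.4843

c_gold ≈ 1.48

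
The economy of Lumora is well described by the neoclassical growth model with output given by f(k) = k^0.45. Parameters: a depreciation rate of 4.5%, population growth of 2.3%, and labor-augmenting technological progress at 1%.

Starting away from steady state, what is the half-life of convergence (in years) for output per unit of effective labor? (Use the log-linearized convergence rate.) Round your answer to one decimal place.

half-life ≈ 16.2 years

Near the steady state the convergence rate is λ = (1 − α)(n + g + δ).
λ = (1 − 0.45) × 0.078 = 0.55 × 0.078 = 0.0429
Half-life = ln 2 / λ = 0.6931 / 0.0429 ≈ 16.16 years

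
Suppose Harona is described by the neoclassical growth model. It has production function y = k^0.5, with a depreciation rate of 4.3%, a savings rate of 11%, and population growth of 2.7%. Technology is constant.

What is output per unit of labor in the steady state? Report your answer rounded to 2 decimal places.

In steady state, investment equals break-even investment: s·k^α = (n + δ)·k.
Rearranging, k^(1−α) = s / (n + δ).
k^0.5 = 0.11 / (0.027 + 0.043) = 0.11 / 0.070 = 1.5714
k* = 1.5714^(1/0.5) ≈ 2.4693
y* = (k*)^α = 2.4693^0.5 ≈ 1.5714

y* ≈ 1.57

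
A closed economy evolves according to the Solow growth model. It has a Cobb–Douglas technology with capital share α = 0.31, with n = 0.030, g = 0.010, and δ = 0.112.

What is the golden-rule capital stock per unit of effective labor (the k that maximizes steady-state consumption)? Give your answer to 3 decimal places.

k_gold ≈ 2.809

The golden rule sets f'(k) = n + g + δ, i.e. α·k^(α−1) = n + g + δ.
So k^(1−α) = α / (n + g + δ) = 0.31 / 0.152 = 2.0395.
k_gold = 2.0395^(1/0.69) ≈ 2.8092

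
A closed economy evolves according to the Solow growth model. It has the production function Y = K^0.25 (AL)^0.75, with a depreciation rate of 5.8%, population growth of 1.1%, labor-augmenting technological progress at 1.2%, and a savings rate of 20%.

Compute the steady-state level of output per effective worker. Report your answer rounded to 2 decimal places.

y* = 1.35

Steady state requires s·f(k) = (n + g + δ)·k, i.e. s·k^α = (n + g + δ)·k.
Rearranging, k^(1−α) = s / (n + g + δ).
k^0.75 = 0.20 / (0.011 + 0.012 + 0.058) = 0.20 / 0.081 = 2.4691
k* = 2.4691^(1/0.75) ≈ 3.3372
y* = (k*)^α = 3.3372^0.25 ≈ 1.3516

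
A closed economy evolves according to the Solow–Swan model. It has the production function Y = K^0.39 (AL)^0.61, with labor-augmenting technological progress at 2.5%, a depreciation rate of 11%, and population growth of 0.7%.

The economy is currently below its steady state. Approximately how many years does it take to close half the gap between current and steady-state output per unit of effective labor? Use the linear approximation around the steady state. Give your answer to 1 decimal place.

t_½ ≈ 8.0 years

Near the steady state the convergence rate is λ = (1 − α)(n + g + δ).
λ = (1 − 0.39) × 0.142 = 0.61 × 0.142 = 0.08662
Half-life = ln 2 / λ = 0.6931 / 0.08662 ≈ 8.00 years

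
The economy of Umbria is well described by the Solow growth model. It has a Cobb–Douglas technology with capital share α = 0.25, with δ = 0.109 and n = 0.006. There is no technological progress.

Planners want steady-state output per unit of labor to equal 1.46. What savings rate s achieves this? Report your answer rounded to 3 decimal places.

In steady state, investment equals break-even investment: s·k^α = (n + δ)·k.
Since y* = [s/(n + δ)]^(α/(1−α)), we have s/(n + δ) = (y*)^((1−α)/α) = 1.46^3 = 3.1121.
Therefore s = 3.1121 × (n + δ) = 3.1121 × 0.115 = 0.3579.

s ≈ 0.358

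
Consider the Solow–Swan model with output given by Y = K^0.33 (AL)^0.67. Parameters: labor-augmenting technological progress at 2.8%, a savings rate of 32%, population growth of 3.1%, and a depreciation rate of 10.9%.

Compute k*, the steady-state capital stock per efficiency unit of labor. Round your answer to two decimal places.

k* = 2.62

Steady state requires s·f(k) = (n + g + δ)·k, i.e. s·k^α = (n + g + δ)·k.
Dividing both sides by k: k^(1−α) = s / (n + g + δ).
k^0.67 = 0.32 / (0.031 + 0.028 + 0.109) = 0.32 / 0.168 = 1.9048
k* = 1.9048^(1/0.67) ≈ 2.6163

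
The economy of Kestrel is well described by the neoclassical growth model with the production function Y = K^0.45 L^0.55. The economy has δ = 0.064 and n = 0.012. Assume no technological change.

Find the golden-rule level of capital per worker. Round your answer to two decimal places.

The golden rule sets f'(k) = n + δ, i.e. α·k^(α−1) = n + δ.
So k^(1−α) = α / (n + δ) = 0.45 / 0.076 = 5.9211.
k_gold = 5.9211^(1/0.55) ≈ 25.3728

k_gold ≈ 25.37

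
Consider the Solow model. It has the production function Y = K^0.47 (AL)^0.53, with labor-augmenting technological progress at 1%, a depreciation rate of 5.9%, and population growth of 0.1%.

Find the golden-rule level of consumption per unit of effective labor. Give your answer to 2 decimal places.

c_gold ≈ 2.87

At the golden rule, f'(k) = n + g + δ, so α·k^(α−1) = n + g + δ and k_gold = (α/(n + g + δ))^(1/(1−α)).
k_gold = (0.47/0.070)^(1/0.53) = 6.7143^1.8868 ≈ 36.3400
c_gold = f(k_gold) − (n + g + δ)·k_gold = 5.4123 − 0.070×36.3400 ≈ 2.8685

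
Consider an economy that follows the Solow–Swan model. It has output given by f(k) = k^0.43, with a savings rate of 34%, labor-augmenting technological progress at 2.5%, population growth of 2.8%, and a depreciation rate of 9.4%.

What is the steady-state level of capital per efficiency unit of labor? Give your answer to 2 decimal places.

k* ≈ 4.35

At the steady state, Δk = 0, so s·k^α = (n + g + δ)·k.
Rearranging, k^(1−α) = s / (n + g + δ).
k^0.57 = 0.34 / (0.028 + 0.025 + 0.094) = 0.34 / 0.147 = 2.3129
k* = 2.3129^(1/0.57) ≈ 4.3538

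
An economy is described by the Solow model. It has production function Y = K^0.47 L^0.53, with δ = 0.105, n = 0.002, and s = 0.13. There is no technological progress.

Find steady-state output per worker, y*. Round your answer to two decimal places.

At the steady state, Δk = 0, so s·k^α = (n + δ)·k.
Rearranging, k^(1−α) = s / (n + δ).
k^0.53 = 0.13 / (0.002 + 0.105) = 0.13 / 0.107 = 1.2150
k* = 1.2150^(1/0.53) ≈ 1.4440
y* = (k*)^α = 1.4440^0.47 ≈ 1.1885

y* = 1.19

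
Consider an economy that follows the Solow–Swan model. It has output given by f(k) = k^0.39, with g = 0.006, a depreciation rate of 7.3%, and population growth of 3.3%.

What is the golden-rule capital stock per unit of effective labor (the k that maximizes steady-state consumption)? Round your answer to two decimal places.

k_gold ≈ 7.73

The golden rule sets f'(k) = n + g + δ, i.e. α·k^(α−1) = n + g + δ.
So k^(1−α) = α / (n + g + δ) = 0.39 / 0.112 = 3.4821.
k_gold = 3.4821^(1/0.61) ≈ 7.7315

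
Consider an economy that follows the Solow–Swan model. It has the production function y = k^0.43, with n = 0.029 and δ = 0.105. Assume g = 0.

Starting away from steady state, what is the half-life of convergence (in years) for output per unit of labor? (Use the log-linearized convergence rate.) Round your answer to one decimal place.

half-life ≈ 9.1 years

Near the steady state the convergence rate is λ = (1 − α)(n + δ).
λ = (1 − 0.43) × 0.134 = 0.57 × 0.134 = 0.07638
Half-life = ln 2 / λ = 0.6931 / 0.07638 ≈ 9.07 years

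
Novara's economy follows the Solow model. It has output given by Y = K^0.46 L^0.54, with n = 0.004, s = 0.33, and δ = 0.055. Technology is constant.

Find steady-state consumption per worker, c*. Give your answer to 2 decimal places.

c* ≈ 2.90

In steady state, investment equals break-even investment: s·k^α = (n + δ)·k.
Rearranging, k^(1−α) = s / (n + δ).
k^0.54 = 0.33 / (0.004 + 0.055) = 0.33 / 0.059 = 5.5932
k* = 5.5932^(1/0.54) ≈ 24.2413
y* = (k*)^α = 24.2413^0.46 ≈ 4.3341
c* = (1 − s)·y* = (1 − 0.33) × 4.3341 ≈ 2.9038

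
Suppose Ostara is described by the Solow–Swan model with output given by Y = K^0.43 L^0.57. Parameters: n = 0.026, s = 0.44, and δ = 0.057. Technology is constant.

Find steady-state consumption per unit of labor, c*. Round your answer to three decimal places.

c* = 1.971

Steady state requires s·f(k) = (n + δ)·k, i.e. s·k^α = (n + δ)·k.
Dividing both sides by k: k^(1−α) = s / (n + δ).
k^0.57 = 0.44 / (0.026 + 0.057) = 0.44 / 0.083 = 5.3012
k* = 5.3012^(1/0.57) ≈ 18.6566
y* = (k*)^α = 18.6566^0.43 ≈ 3.5193
c* = (1 − s)·y* = (1 − 0.44) × 3.5193 ≈ 1.9708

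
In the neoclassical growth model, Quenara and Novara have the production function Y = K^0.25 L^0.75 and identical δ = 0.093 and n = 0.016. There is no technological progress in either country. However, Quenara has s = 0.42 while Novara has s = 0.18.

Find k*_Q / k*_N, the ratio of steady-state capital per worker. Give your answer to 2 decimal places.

k*_Q / k*_N ≈ 3.09

Steady-state k* = [s/(n + δ)]^(1/(1−α)), so the ratio is [ (s_Q/(n + δ)_Q) / (s_N/(n + δ)_N) ]^1.3333.
s_Q/(n + δ)_Q = 0.42/0.109 = 3.8532; s_N/(n + δ)_N = 0.18/0.109 = 1.6514.
Ratio = (3.8532/1.6514)^1.3333 = 2.3333^1.3333 ≈ 3.0947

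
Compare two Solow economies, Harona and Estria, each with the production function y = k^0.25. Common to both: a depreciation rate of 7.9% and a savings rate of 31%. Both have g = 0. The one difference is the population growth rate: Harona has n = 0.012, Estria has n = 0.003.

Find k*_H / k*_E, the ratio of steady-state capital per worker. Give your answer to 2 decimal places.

k*_H / k*_E ≈ 0.87

Steady-state k* = [s/(n + δ)]^(1/(1−α)), so the ratio is [ (s_H/(n + δ)_H) / (s_E/(n + δ)_E) ]^1.3333.
s_H/(n + δ)_H = 0.31/0.091 = 3.4066; s_E/(n + δ)_E = 0.31/0.082 = 3.7805.
Ratio = (3.4066/3.7805)^1.3333 = 0.9011^1.3333 ≈ 0.8704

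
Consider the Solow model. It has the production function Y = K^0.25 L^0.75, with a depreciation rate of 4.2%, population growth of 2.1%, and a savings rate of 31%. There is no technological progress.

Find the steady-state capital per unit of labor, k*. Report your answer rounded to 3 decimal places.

In steady state, investment equals break-even investment: s·k^α = (n + δ)·k.
Dividing both sides by k: k^(1−α) = s / (n + δ).
k^0.75 = 0.31 / (0.021 + 0.042) = 0.31 / 0.063 = 4.9206
k* = 4.9206^(1/0.75) ≈ 8.3693

k* ≈ 8.369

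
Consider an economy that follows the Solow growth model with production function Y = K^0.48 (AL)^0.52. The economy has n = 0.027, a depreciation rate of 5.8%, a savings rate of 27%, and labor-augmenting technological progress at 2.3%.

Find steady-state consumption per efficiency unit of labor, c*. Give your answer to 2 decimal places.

c* = 1.70

At the steady state, Δk = 0, so s·k^α = (n + g + δ)·k.
Dividing both sides by k: k^(1−α) = s / (n + g + δ).
k^0.52 = 0.27 / (0.027 + 0.023 + 0.058) = 0.27 / 0.108 = 2.5000
k* = 2.5000^(1/0.52) ≈ 5.8246
y* = (k*)^α = 5.8246^0.48 ≈ 2.3298
c* = (1 − s)·y* = (1 − 0.27) × 2.3298 ≈ 1.7008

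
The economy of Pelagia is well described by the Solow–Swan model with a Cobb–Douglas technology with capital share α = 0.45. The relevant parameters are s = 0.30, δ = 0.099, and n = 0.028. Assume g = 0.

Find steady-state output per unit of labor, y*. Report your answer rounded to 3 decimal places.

y* = 2.020

In steady state, investment equals break-even investment: s·k^α = (n + δ)·k.
Rearranging, k^(1−α) = s / (n + δ).
k^0.55 = 0.30 / (0.028 + 0.099) = 0.30 / 0.127 = 2.3622
k* = 2.3622^(1/0.55) ≈ 4.7726
y* = (k*)^α = 4.7726^0.45 ≈ 2.0204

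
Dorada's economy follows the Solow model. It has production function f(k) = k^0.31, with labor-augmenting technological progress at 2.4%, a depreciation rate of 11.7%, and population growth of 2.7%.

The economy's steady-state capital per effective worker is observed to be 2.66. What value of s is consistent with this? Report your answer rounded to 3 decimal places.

s ≈ 0.330

At the steady state, Δk = 0, so s·k^α = (n + g + δ)·k.
So s / (n + g + δ) = (k*)^(1−α) = 2.66^0.69 = 1.9641.
Therefore s = 1.9641 × (n + g + δ) = 1.9641 × 0.168 = 0.3300.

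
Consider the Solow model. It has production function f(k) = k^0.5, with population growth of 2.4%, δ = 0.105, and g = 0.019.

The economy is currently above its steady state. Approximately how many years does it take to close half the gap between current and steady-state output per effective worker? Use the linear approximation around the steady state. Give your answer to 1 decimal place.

t_½ ≈ 9.4 years

Near the steady state the convergence rate is λ = (1 − α)(n + g + δ).
λ = (1 − 0.5) × 0.148 = 0.5 × 0.148 = 0.0740
Half-life = ln 2 / λ = 0.6931 / 0.0740 ≈ 9.37 years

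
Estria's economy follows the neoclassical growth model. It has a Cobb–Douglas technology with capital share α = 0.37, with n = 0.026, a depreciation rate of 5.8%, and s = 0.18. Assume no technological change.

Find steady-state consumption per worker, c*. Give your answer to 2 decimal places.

Steady state requires s·f(k) = (n + δ)·k, i.e. s·k^α = (n + δ)·k.
Rearranging, k^(1−α) = s / (n + δ).
k^0.63 = 0.18 / (0.026 + 0.058) = 0.18 / 0.084 = 2.1429
k* = 2.1429^(1/0.63) ≈ 3.3527
y* = (k*)^α = 3.3527^0.37 ≈ 1.5646
c* = (1 − s)·y* = (1 − 0.18) × 1.5646 ≈ 1.2830

c* ≈ 1.28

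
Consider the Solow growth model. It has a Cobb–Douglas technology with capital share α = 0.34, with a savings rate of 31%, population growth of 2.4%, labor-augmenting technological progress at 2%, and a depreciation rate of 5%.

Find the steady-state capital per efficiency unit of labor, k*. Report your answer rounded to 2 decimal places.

At the steady state, Δk = 0, so s·k^α = (n + g + δ)·k.
Dividing both sides by k: k^(1−α) = s / (n + g + δ).
k^0.66 = 0.31 / (0.024 + 0.020 + 0.050) = 0.31 / 0.094 = 3.2979
k* = 3.2979^(1/0.66) ≈ 6.0983

k* ≈ 6.10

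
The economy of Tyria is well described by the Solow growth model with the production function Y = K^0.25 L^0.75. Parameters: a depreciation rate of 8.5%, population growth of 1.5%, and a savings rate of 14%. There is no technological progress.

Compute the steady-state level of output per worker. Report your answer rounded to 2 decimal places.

At the steady state, Δk = 0, so s·k^α = (n + δ)·k.
Rearranging, k^(1−α) = s / (n + δ).
k^0.75 = 0.14 / (0.015 + 0.085) = 0.14 / 0.100 = 1.4000
k* = 1.4000^(1/0.75) ≈ 1.5662
y* = (k*)^α = 1.5662^0.25 ≈ 1.1187

y* ≈ 1.12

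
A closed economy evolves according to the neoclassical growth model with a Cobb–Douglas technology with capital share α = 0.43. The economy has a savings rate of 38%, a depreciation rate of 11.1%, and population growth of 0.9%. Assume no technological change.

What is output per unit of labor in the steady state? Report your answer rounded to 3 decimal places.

y* ≈ 2.386

In steady state, investment equals break-even investment: s·k^α = (n + δ)·k.
Rearranging, k^(1−α) = s / (n + δ).
k^0.57 = 0.38 / (0.009 + 0.111) = 0.38 / 0.120 = 3.1667
k* = 3.1667^(1/0.57) ≈ 7.5554
y* = (k*)^α = 7.5554^0.43 ≈ 2.3859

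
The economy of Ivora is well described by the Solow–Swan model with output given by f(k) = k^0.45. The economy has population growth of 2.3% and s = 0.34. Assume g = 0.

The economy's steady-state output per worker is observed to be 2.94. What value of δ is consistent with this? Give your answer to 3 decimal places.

In steady state, investment equals break-even investment: s·k^α = (n + δ)·k.
Since y* = [s/(n + δ)]^(α/(1−α)), we have s/(n + δ) = (y*)^((1−α)/α) = 2.94^1.2222 = 3.7361.
Therefore n + δ = s / 3.7361 = 0.34 / 3.7361 = 0.0910, so δ = 0.0910 − 0.023 = 0.0680.

δ ≈ 0.068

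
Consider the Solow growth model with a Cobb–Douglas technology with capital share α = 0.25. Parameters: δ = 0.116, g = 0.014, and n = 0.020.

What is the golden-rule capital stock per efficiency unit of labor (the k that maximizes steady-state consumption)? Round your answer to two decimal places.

k_gold ≈ 1.98

The golden rule sets f'(k) = n + g + δ, i.e. α·k^(α−1) = n + g + δ.
So k^(1−α) = α / (n + g + δ) = 0.25 / 0.150 = 1.6667.
k_gold = 1.6667^(1/0.75) ≈ 1.9761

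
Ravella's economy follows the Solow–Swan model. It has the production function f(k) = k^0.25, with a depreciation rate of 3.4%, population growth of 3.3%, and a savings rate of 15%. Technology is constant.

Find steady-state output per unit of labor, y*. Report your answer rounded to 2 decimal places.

y* = 1.31

In steady state, investment equals break-even investment: s·k^α = (n + δ)·k.
Dividing both sides by k: k^(1−α) = s / (n + δ).
k^0.75 = 0.15 / (0.033 + 0.034) = 0.15 / 0.067 = 2.2388
k* = 2.2388^(1/0.75) ≈ 2.9288
y* = (k*)^α = 2.9288^0.25 ≈ 1.3082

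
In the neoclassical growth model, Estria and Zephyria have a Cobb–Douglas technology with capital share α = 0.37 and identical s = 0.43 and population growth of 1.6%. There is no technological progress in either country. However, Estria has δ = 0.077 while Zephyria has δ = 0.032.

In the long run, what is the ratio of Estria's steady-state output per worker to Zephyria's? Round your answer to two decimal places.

Steady-state y* = [s/(n + δ)]^(α/(1−α)), so the ratio is [ (s_E/(n + δ)_E) / (s_Z/(n + δ)_Z) ]^0.5873.
s_E/(n + δ)_E = 0.43/0.093 = 4.6237; s_Z/(n + δ)_Z = 0.43/0.048 = 8.9583.
Ratio = (4.6237/8.9583)^0.5873 = 0.5161^0.5873 ≈ 0.6781

ratio ≈ 0.68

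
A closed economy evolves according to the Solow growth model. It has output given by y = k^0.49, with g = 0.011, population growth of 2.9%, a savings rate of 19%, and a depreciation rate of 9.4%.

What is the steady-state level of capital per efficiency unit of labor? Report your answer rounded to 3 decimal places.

k* ≈ 1.983

Steady state requires s·f(k) = (n + g + δ)·k, i.e. s·k^α = (n + g + δ)·k.
Dividing both sides by k: k^(1−α) = s / (n + g + δ).
k^0.51 = 0.19 / (0.029 + 0.011 + 0.094) = 0.19 / 0.134 = 1.4179
k* = 1.4179^(1/0.51) ≈ 1.9831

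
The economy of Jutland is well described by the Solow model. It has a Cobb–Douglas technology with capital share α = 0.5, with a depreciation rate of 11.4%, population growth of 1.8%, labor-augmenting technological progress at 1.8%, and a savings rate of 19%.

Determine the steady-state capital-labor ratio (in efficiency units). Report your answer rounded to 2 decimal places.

k* ≈ 1.60

At the steady state, Δk = 0, so s·k^α = (n + g + δ)·k.
Rearranging, k^(1−α) = s / (n + g + δ).
k^0.5 = 0.19 / (0.018 + 0.018 + 0.114) = 0.19 / 0.150 = 1.2667
k* = 1.2667^(1/0.5) ≈ 1.6045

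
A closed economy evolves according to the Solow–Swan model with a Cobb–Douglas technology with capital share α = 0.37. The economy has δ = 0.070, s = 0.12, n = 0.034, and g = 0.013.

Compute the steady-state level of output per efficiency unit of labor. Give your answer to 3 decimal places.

In steady state, investment equals break-even investment: s·k^α = (n + g + δ)·k.
Rearranging, k^(1−α) = s / (n + g + δ).
k^0.63 = 0.12 / (0.034 + 0.013 + 0.070) = 0.12 / 0.117 = 1.0256
k* = 1.0256^(1/0.63) ≈ 1.0409
y* = (k*)^α = 1.0409^0.37 ≈ 1.0149

y* ≈ 1.015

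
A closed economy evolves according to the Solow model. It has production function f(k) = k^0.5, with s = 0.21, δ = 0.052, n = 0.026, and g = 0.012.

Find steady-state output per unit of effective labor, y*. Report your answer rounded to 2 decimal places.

y* ≈ 2.33

In steady state, investment equals break-even investment: s·k^α = (n + g + δ)·k.
Dividing both sides by k: k^(1−α) = s / (n + g + δ).
k^0.5 = 0.21 / (0.026 + 0.012 + 0.052) = 0.21 / 0.090 = 2.3333
k* = 2.3333^(1/0.5) ≈ 5.4443
y* = (k*)^α = 5.4443^0.5 ≈ 2.3333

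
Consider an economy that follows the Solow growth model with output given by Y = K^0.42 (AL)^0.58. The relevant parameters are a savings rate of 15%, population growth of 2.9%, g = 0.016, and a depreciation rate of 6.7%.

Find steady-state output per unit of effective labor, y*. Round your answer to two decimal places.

y* ≈ 1.24

In steady state, investment equals break-even investment: s·k^α = (n + g + δ)·k.
Rearranging, k^(1−α) = s / (n + g + δ).
k^0.58 = 0.15 / (0.029 + 0.016 + 0.067) = 0.15 / 0.112 = 1.3393
k* = 1.3393^(1/0.58) ≈ 1.6548
y* = (k*)^α = 1.6548^0.42 ≈ 1.2356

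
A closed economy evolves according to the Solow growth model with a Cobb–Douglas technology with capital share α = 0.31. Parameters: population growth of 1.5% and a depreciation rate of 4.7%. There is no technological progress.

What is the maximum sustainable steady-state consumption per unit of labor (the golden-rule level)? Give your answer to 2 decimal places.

At the golden rule, f'(k) = n + δ, so α·k^(α−1) = n + δ and k_gold = (α/(n + δ))^(1/(1−α)).
k_gold = (0.31/0.062)^(1/0.69) = 5.0000^1.4493 ≈ 10.3043
c_gold = f(k_gold) − (n + δ)·k_gold = 2.0608 − 0.062×10.3043 ≈ 1.4219

c_gold ≈ 1.42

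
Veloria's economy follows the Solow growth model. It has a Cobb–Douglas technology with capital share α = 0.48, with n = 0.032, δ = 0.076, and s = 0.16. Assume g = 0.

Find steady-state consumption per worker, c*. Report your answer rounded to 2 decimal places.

Steady state requires s·f(k) = (n + δ)·k, i.e. s·k^α = (n + δ)·k.
Dividing both sides by k: k^(1−α) = s / (n + δ).
k^0.52 = 0.16 / (0.032 + 0.076) = 0.16 / 0.108 = 1.4815
k* = 1.4815^(1/0.52) ≈ 2.1295
y* = (k*)^α = 2.1295^0.48 ≈ 1.4374
c* = (1 − s)·y* = (1 − 0.16) × 1.4374 ≈ 1.2074

c* = 1.21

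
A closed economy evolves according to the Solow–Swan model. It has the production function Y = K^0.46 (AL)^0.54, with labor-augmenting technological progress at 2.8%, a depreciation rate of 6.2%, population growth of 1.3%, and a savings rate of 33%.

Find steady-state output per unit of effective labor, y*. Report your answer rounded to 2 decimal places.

Steady state requires s·f(k) = (n + g + δ)·k, i.e. s·k^α = (n + g + δ)·k.
Rearranging, k^(1−α) = s / (n + g + δ).
k^0.54 = 0.33 / (0.013 + 0.028 + 0.062) = 0.33 / 0.103 = 3.2039
k* = 3.2039^(1/0.54) ≈ 8.6386
y* = (k*)^α = 8.6386^0.46 ≈ 2.6963

y* = 2.70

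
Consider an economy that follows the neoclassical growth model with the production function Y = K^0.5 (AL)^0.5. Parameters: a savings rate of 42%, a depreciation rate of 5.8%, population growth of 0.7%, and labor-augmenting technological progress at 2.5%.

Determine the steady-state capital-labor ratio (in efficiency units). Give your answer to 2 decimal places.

k* ≈ 21.78

In steady state, investment equals break-even investment: s·k^α = (n + g + δ)·k.
Rearranging, k^(1−α) = s / (n + g + δ).
k^0.5 = 0.42 / (0.007 + 0.025 + 0.058) = 0.42 / 0.090 = 4.6667
k* = 4.6667^(1/0.5) ≈ 21.7781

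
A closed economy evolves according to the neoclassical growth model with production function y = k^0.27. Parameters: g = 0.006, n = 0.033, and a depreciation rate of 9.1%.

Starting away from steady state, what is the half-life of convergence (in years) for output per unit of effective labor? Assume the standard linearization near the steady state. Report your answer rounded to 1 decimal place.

Near the steady state the convergence rate is λ = (1 − α)(n + g + δ).
λ = (1 − 0.27) × 0.130 = 0.73 × 0.130 = 0.0949
Half-life = ln 2 / λ = 0.6931 / 0.0949 ≈ 7.30 years

t_½ ≈ 7.3 years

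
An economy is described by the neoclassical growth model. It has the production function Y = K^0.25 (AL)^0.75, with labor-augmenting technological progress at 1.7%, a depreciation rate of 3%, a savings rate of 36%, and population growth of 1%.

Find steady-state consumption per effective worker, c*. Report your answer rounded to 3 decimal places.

At the steady state, Δk = 0, so s·k^α = (n + g + δ)·k.
Dividing both sides by k: k^(1−α) = s / (n + g + δ).
k^0.75 = 0.36 / (0.010 + 0.017 + 0.030) = 0.36 / 0.057 = 6.3158
k* = 6.3158^(1/0.75) ≈ 11.6745
y* = (k*)^α = 11.6745^0.25 ≈ 1.8485
c* = (1 − s)·y* = (1 − 0.36) × 1.8485 ≈ 1.1830

c* = 1.183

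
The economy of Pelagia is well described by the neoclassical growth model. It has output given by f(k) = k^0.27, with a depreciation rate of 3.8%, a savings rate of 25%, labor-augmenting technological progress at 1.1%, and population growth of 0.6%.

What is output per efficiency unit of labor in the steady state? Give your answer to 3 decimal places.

y* = 1.751

At the steady state, Δk = 0, so s·k^α = (n + g + δ)·k.
Dividing both sides by k: k^(1−α) = s / (n + g + δ).
k^0.73 = 0.25 / (0.006 + 0.011 + 0.038) = 0.25 / 0.055 = 4.5455
k* = 4.5455^(1/0.73) ≈ 7.9579
y* = (k*)^α = 7.9579^0.27 ≈ 1.7507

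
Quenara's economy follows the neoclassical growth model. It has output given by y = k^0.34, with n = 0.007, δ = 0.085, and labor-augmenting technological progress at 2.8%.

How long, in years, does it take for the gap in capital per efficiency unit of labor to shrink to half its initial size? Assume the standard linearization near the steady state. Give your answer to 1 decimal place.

t_½ ≈ 8.8 years

Near the steady state the convergence rate is λ = (1 − α)(n + g + δ).
λ = (1 − 0.34) × 0.120 = 0.66 × 0.120 = 0.0792
Half-life = ln 2 / λ = 0.6931 / 0.0792 ≈ 8.75 years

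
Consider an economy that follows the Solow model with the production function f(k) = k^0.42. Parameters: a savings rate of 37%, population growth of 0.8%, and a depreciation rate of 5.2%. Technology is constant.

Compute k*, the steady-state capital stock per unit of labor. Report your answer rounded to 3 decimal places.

Steady state requires s·f(k) = (n + δ)·k, i.e. s·k^α = (n + δ)·k.
Rearranging, k^(1−α) = s / (n + δ).
k^0.58 = 0.37 / (0.008 + 0.052) = 0.37 / 0.060 = 6.1667
k* = 6.1667^(1/0.58) ≈ 23.0229

k* = 23.023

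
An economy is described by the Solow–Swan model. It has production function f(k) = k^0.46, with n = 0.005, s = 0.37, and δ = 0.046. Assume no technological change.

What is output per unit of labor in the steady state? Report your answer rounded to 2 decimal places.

y* = 5.41

In steady state, investment equals break-even investment: s·k^α = (n + δ)·k.
Rearranging, k^(1−α) = s / (n + δ).
k^0.54 = 0.37 / (0.005 + 0.046) = 0.37 / 0.051 = 7.2549
k* = 7.2549^(1/0.54) ≈ 39.2430
y* = (k*)^α = 39.2430^0.46 ≈ 5.4092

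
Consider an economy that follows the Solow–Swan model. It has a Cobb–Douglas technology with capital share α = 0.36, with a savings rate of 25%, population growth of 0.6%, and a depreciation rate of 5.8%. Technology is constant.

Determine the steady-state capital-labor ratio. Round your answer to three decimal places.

In steady state, investment equals break-even investment: s·k^α = (n + δ)·k.
Rearranging, k^(1−α) = s / (n + δ).
k^0.64 = 0.25 / (0.006 + 0.058) = 0.25 / 0.064 = 3.9063
k* = 3.9063^(1/0.64) ≈ 8.4069

k* ≈ 8.407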